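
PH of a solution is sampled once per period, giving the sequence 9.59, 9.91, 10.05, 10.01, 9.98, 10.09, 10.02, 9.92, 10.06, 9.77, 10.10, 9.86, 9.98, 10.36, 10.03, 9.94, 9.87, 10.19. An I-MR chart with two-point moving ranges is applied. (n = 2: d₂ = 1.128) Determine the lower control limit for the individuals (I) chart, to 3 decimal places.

X̄ = (9.59 + 9.91 + 10.05 + 10.01 + 9.98 + 10.09 + 10.02 + 9.92 + 10.06 + 9.77 + 10.10 + 9.86 + 9.98 + 10.36 + 10.03 + 9.94 + 9.87 + 10.19) / 18 = 9.9850
Moving ranges: 0.32, 0.14, 0.04, 0.03, 0.11, 0.07, 0.10, 0.14, 0.29, 0.33, 0.24, 0.12, 0.38, 0.33, 0.09, 0.07, 0.32; M̄R̄ = 3.1200 / 17 = 0.1835
LCL = X̄ − 3·M̄R̄/d₂ = 9.9850 − 3 × 0.1835 / 1.128 = 9.4969

9.497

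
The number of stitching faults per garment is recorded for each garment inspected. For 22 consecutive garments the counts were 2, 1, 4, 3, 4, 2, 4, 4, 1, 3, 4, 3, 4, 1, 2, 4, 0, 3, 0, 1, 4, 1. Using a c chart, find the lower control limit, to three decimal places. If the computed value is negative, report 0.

c̄ = (2 + 1 + 4 + 3 + 4 + 2 + 4 + 4 + 1 + 3 + 4 + 3 + 4 + 1 + 2 + 4 + 0 + 3 + 0 + 1 + 4 + 1) / 22 = 55 / 22 = 2.5000
LCL = c̄ − 3√c̄ = 2.5000 − 3 × 1.5811 = -2.2434 → 0 (cannot be negative)

0.000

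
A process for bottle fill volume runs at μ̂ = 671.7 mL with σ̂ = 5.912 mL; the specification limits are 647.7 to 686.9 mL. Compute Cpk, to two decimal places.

0.86

Cpu = (USL − μ̂) / (3σ̂) = (686.9 − 671.7) / (3 × 5.912) = 0.8570; Cpl = (μ̂ − LSL) / (3σ̂) = (671.7 − 647.7) / (3 × 5.912) = 1.3532; Cpk = min(Cpu, Cpl) = 0.8570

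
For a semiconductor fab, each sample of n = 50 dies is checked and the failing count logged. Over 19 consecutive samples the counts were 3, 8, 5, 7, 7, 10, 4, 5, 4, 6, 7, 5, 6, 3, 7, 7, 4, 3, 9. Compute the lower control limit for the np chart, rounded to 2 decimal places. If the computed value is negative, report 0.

0.00

p̄ = Σdᵢ / (k·n) = 110 / (19 × 50) = 0.11579
LCL = np̄ − 3·√(np̄(1−p̄)) = 5.7895 − 3 × 2.2625 = -0.9982 → 0 (negative, so LCL = 0)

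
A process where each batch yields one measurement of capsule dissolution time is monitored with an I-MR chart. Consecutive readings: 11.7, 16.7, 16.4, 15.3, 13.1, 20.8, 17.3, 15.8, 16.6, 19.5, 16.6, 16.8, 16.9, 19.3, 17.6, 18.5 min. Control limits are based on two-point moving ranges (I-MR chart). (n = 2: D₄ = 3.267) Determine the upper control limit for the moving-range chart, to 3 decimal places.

Moving ranges: 5.0, 0.3, 1.1, 2.2, 7.7, 3.5, 1.5, 0.8, 2.9, 2.9, 0.2, 0.1, 2.4, 1.7, 0.9; M̄R̄ = 33.2000 / 15 = 2.2133
UCL_MR = D₄·M̄R̄ = 3.267 × 2.2133 = 7.2310

7.231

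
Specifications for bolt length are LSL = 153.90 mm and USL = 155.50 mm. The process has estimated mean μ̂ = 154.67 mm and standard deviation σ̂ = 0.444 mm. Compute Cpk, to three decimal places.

Cpu = (USL − μ̂) / (3σ̂) = (155.50 − 154.67) / (3 × 0.444) = 0.6231; Cpl = (μ̂ − LSL) / (3σ̂) = (154.67 − 153.90) / (3 × 0.444) = 0.5781; Cpk = min(Cpu, Cpl) = 0.5781

0.578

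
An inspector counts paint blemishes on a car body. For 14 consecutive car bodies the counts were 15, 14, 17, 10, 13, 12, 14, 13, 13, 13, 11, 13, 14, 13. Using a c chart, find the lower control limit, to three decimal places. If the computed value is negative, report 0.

2.309

c̄ = (15 + 14 + 17 + 10 + 13 + 12 + 14 + 13 + 13 + 13 + 11 + 13 + 14 + 13) / 14 = 185 / 14 = 13.2143
LCL = c̄ − 3√c̄ = 13.2143 − 3 × 3.6351 = 2.3088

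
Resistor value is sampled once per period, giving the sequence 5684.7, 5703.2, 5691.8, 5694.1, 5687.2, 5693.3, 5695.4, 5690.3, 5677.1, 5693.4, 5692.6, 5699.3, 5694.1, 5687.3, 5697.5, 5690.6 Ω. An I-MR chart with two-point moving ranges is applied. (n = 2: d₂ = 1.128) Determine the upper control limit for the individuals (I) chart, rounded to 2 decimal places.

5713.00

X̄ = (5684.7 + 5703.2 + 5691.8 + 5694.1 + 5687.2 + 5693.3 + 5695.4 + 5690.3 + 5677.1 + 5693.4 + 5692.6 + 5699.3 + 5694.1 + 5687.3 + 5697.5 + 5690.6) / 16 = 5691.9937
Moving ranges: 18.5, 11.4, 2.3, 6.9, 6.1, 2.1, 5.1, 13.2, 16.3, 0.8, 6.7, 5.2, 6.8, 10.2, 6.9; M̄R̄ = 118.5000 / 15 = 7.9000
UCL = X̄ + 3·M̄R̄/d₂ = 5691.9937 + 3 × 7.9000 / 1.128 = 5713.0044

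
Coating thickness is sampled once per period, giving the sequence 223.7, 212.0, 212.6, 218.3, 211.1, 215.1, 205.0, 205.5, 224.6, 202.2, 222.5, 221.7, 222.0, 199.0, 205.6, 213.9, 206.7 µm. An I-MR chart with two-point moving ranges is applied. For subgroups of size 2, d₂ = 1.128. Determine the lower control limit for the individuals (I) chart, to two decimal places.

X̄ = (223.7 + 212.0 + 212.6 + 218.3 + 211.1 + 215.1 + 205.0 + 205.5 + 224.6 + 202.2 + 222.5 + 221.7 + 222.0 + 199.0 + 205.6 + 213.9 + 206.7) / 17 = 213.0294
Moving ranges: 11.7, 0.6, 5.7, 7.2, 4.0, 10.1, 0.5, 19.1, 22.4, 20.3, 0.8, 0.3, 23.0, 6.6, 8.3, 7.2; M̄R̄ = 147.8000 / 16 = 9.2375
LCL = X̄ − 3·M̄R̄/d₂ = 213.0294 − 3 × 9.2375 / 1.128 = 188.4616

188.46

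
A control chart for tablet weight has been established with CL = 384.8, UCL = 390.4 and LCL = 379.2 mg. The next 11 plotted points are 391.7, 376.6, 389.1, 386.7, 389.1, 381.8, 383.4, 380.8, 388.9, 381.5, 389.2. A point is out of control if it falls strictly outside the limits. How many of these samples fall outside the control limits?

2

Compare each point to [379.2, 390.4]: sample 1 = 391.7 > UCL; sample 2 = 376.6 < LCL.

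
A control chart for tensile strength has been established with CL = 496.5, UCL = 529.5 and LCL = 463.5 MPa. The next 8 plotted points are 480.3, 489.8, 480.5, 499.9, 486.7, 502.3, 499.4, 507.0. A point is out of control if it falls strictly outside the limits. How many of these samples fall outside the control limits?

0

All 8 points lie within [463.5, 529.5].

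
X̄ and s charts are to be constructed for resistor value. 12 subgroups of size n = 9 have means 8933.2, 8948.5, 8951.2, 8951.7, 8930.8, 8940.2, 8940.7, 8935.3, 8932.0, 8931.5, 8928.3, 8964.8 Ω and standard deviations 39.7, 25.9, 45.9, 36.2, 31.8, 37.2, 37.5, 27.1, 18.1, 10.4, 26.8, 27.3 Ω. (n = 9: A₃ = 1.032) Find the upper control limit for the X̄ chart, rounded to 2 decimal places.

8971.98

X̄̄ = (8933.2 + 8948.5 + 8951.2 + 8951.7 + 8930.8 + 8940.2 + 8940.7 + 8935.3 + 8932.0 + 8931.5 + 8928.3 + 8964.8) / 12 = 8940.6833
s̄ = (39.7 + 25.9 + 45.9 + 36.2 + 31.8 + 37.2 + 37.5 + 27.1 + 18.1 + 10.4 + 26.8 + 27.3) / 12 = 30.3250
UCL = X̄̄ + A₃·s̄ = 8940.6833 + 1.032 × 30.3250 = 8971.9787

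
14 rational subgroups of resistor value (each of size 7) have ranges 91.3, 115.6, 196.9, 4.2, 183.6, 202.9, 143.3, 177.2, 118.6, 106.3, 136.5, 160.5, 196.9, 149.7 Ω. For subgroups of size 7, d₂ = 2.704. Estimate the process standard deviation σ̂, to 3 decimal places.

52.396

R̄ = (91.3 + 115.6 + 196.9 + 4.2 + 183.6 + 202.9 + 143.3 + 177.2 + 118.6 + 106.3 + 136.5 + 160.5 + 196.9 + 149.7) / 14 = 141.6786
σ̂ = R̄ / d₂ = 141.6786 / 2.704 = 52.3959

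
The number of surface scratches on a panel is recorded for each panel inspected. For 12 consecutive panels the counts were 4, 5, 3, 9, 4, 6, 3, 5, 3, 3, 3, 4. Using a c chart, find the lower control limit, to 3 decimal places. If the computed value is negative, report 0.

c̄ = (4 + 5 + 3 + 9 + 4 + 6 + 3 + 5 + 3 + 3 + 3 + 4) / 12 = 52 / 12 = 4.3333
LCL = c̄ − 3√c̄ = 4.3333 − 3 × 2.0817 = -1.9117 → 0 (cannot be negative)

0.000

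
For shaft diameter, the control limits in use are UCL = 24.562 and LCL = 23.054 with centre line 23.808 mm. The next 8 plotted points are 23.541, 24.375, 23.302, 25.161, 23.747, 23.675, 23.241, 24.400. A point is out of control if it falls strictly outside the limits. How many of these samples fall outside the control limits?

1

Compare each point to [23.054, 24.562]: sample 4 = 25.161 > UCL.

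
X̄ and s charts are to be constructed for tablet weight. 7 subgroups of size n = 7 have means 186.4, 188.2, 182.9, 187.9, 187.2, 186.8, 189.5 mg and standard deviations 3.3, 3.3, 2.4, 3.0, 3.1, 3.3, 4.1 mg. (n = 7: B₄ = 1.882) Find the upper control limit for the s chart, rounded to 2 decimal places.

6.05

s̄ = (3.3 + 3.3 + 2.4 + 3.0 + 3.1 + 3.3 + 4.1) / 7 = 3.2143
UCL_s = B₄·s̄ = 1.882 × 3.2143 = 6.0493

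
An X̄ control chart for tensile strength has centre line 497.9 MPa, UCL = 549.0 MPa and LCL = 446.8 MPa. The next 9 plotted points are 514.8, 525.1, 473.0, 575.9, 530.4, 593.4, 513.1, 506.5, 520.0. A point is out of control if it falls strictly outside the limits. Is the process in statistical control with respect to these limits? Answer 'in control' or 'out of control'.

out of control

Compare each point to [446.8, 549.0]: sample 4 = 575.9 > UCL; sample 6 = 593.4 > UCL.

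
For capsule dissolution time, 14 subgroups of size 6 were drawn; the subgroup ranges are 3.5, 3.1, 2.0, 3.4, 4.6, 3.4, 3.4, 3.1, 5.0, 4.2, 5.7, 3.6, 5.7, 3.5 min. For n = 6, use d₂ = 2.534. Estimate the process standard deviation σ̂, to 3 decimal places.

1.528

R̄ = (3.5 + 3.1 + 2.0 + 3.4 + 4.6 + 3.4 + 3.4 + 3.1 + 5.0 + 4.2 + 5.7 + 3.6 + 5.7 + 3.5) / 14 = 3.8714
σ̂ = R̄ / d₂ = 3.8714 / 2.534 = 1.5278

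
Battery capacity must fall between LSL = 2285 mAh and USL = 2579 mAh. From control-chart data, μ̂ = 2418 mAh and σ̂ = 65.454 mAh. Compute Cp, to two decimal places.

0.75

Cp = (USL − LSL) / (6σ̂) = (2579 − 2285) / (6 × 65.454) = 294.0000 / 392.7240 = 0.7486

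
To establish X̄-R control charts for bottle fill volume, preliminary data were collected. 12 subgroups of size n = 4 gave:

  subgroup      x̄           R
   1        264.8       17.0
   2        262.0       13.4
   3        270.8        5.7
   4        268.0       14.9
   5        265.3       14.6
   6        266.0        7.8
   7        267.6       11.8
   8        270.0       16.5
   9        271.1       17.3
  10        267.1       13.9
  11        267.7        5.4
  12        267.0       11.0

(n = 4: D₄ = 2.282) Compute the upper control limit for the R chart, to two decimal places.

R̄ = (17.0 + 13.4 + 5.7 + 14.9 + 14.6 + 7.8 + 11.8 + 16.5 + 17.3 + 13.9 + 5.4 + 11.0) / 12 = 149.3000 / 12 = 12.4417
UCL_R = D₄·R̄ = 2.282 × 12.4417 = 28.3919

28.39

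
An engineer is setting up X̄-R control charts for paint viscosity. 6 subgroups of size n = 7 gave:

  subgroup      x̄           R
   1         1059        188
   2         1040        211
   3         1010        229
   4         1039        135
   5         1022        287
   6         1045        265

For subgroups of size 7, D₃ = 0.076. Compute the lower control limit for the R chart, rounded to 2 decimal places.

R̄ = (188 + 211 + 229 + 135 + 287 + 265) / 6 = 1315.0000 / 6 = 219.1667
LCL_R = D₃·R̄ = 0.076 × 219.1667 = 16.6567

16.66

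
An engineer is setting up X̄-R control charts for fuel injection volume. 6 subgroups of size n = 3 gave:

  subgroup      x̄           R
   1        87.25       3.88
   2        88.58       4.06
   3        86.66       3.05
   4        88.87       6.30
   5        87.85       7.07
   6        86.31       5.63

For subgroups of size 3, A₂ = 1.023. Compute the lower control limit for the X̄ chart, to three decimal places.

X̄̄ = (87.25 + 88.58 + 86.66 + 88.87 + 87.85 + 86.31) / 6 = 525.5200 / 6 = 87.5867
R̄ = (3.88 + 4.06 + 3.05 + 6.30 + 7.07 + 5.63) / 6 = 29.9900 / 6 = 4.9983
LCL = X̄̄ − A₂·R̄ = 87.5867 − 1.023 × 4.9983 = 82.4734

82.473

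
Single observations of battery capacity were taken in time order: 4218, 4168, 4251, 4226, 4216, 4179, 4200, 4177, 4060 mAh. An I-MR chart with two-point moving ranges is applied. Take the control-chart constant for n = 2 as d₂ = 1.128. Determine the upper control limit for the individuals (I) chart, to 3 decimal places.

X̄ = (4218 + 4168 + 4251 + 4226 + 4216 + 4179 + 4200 + 4177 + 4060) / 9 = 4188.3333
Moving ranges: 50, 83, 25, 10, 37, 21, 23, 117; M̄R̄ = 366.0000 / 8 = 45.7500
UCL = X̄ + 3·M̄R̄/d₂ = 4188.3333 + 3 × 45.7500 / 1.128 = 4310.0089

4310.009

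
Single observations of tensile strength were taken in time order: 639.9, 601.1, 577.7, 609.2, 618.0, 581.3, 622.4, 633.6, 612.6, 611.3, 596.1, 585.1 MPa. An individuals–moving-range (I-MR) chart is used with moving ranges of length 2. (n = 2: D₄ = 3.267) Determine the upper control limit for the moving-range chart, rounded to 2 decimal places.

Moving ranges: 38.8, 23.4, 31.5, 8.8, 36.7, 41.1, 11.2, 21.0, 1.3, 15.2, 11.0; M̄R̄ = 240.0000 / 11 = 21.8182
UCL_MR = D₄·M̄R̄ = 3.267 × 21.8182 = 71.2800

71.28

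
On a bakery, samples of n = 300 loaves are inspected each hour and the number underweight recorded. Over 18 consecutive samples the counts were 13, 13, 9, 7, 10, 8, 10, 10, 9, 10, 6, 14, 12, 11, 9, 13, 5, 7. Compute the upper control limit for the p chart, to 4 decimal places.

p̄ = Σdᵢ / (k·n) = 176 / (18 × 300) = 0.03259
UCL = p̄ + 3·√(p̄(1−p̄)/n) = 0.03259 + 3 × √(0.03259×0.96741/300) = 0.03259 + 3 × 0.01025 = 0.06335

0.0633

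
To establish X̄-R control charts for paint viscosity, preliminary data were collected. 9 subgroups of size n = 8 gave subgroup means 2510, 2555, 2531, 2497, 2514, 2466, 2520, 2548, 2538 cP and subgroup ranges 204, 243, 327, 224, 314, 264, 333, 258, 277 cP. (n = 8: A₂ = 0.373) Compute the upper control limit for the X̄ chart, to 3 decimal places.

X̄̄ = (2510 + 2555 + 2531 + 2497 + 2514 + 2466 + 2520 + 2548 + 2538) / 9 = 22679.0000 / 9 = 2519.8889
R̄ = (204 + 243 + 327 + 224 + 314 + 264 + 333 + 258 + 277) / 9 = 2444.0000 / 9 = 271.5556
UCL = X̄̄ + A₂·R̄ = 2519.8889 + 0.373 × 271.5556 = 2621.1791

2621.179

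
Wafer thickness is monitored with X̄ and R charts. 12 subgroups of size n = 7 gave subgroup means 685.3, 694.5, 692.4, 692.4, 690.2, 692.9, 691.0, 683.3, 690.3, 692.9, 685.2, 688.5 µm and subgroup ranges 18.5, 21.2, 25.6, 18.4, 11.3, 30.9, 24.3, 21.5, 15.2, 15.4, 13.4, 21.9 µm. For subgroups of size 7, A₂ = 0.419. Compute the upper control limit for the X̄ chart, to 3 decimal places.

X̄̄ = (685.3 + 694.5 + 692.4 + 692.4 + 690.2 + 692.9 + 691.0 + 683.3 + 690.3 + 692.9 + 685.2 + 688.5) / 12 = 8278.9000 / 12 = 689.9083
R̄ = (18.5 + 21.2 + 25.6 + 18.4 + 11.3 + 30.9 + 24.3 + 21.5 + 15.2 + 15.4 + 13.4 + 21.9) / 12 = 237.6000 / 12 = 19.8000
UCL = X̄̄ + A₂·R̄ = 689.9083 + 0.419 × 19.8000 = 698.2045

698.205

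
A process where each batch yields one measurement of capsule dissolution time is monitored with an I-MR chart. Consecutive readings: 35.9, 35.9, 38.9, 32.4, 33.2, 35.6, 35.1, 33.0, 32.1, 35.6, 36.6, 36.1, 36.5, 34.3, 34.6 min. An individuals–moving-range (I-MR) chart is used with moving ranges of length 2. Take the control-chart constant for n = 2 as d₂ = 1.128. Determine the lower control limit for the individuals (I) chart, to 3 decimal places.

X̄ = (35.9 + 35.9 + 38.9 + 32.4 + 33.2 + 35.6 + 35.1 + 33.0 + 32.1 + 35.6 + 36.6 + 36.1 + 36.5 + 34.3 + 34.6) / 15 = 35.0533
Moving ranges: 0.0, 3.0, 6.5, 0.8, 2.4, 0.5, 2.1, 0.9, 3.5, 1.0, 0.5, 0.4, 2.2, 0.3; M̄R̄ = 24.1000 / 14 = 1.7214
LCL = X̄ − 3·M̄R̄/d₂ = 35.0533 − 3 × 1.7214 / 1.128 = 30.4751

30.475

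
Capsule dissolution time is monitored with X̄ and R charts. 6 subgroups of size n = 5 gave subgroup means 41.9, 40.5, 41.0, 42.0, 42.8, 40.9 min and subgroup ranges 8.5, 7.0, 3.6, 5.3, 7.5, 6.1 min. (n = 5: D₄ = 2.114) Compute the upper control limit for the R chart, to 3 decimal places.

R̄ = (8.5 + 7.0 + 3.6 + 5.3 + 7.5 + 6.1) / 6 = 38.0000 / 6 = 6.3333
UCL_R = D₄·R̄ = 2.114 × 6.3333 = 13.3887

13.389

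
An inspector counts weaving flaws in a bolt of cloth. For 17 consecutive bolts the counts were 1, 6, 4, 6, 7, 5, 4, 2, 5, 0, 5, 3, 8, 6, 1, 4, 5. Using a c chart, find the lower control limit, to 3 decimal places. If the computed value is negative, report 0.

0.000

c̄ = (1 + 6 + 4 + 6 + 7 + 5 + 4 + 2 + 5 + 0 + 5 + 3 + 8 + 6 + 1 + 4 + 5) / 17 = 72 / 17 = 4.2353
LCL = c̄ − 3√c̄ = 4.2353 − 3 × 2.0580 = -1.9387 → 0 (cannot be negative)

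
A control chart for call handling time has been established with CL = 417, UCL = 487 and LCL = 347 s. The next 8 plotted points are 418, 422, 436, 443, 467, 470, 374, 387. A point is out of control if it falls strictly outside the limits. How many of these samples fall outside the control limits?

0

All 8 points lie within [347, 487].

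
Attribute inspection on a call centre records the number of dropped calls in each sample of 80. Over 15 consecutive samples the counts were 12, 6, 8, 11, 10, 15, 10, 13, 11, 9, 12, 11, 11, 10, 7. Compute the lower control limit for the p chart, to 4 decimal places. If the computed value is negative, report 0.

p̄ = Σdᵢ / (k·n) = 156 / (15 × 80) = 0.13000
LCL = p̄ − 3·√(p̄(1−p̄)/n) = 0.13000 − 3 × 0.03760 = 0.01720

0.0172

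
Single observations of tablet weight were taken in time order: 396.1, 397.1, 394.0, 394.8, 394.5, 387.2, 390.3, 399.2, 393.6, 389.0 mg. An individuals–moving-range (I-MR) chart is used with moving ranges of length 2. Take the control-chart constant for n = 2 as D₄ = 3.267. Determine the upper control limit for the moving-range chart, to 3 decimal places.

12.596

Moving ranges: 1.0, 3.1, 0.8, 0.3, 7.3, 3.1, 8.9, 5.6, 4.6; M̄R̄ = 34.7000 / 9 = 3.8556
UCL_MR = D₄·M̄R̄ = 3.267 × 3.8556 = 12.5961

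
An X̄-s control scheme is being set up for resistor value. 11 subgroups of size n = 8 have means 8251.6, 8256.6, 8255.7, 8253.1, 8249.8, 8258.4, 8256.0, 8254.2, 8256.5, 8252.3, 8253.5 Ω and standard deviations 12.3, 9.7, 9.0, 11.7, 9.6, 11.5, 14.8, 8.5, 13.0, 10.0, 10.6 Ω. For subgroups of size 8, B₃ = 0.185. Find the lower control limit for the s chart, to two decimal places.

s̄ = (12.3 + 9.7 + 9.0 + 11.7 + 9.6 + 11.5 + 14.8 + 8.5 + 13.0 + 10.0 + 10.6) / 11 = 10.9727
LCL_s = B₃·s̄ = 0.185 × 10.9727 = 2.0300

2.03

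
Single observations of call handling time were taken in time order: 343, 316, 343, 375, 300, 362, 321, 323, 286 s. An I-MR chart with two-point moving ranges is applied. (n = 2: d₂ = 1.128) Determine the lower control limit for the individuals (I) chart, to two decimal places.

229.16

X̄ = (343 + 316 + 343 + 375 + 300 + 362 + 321 + 323 + 286) / 9 = 329.8889
Moving ranges: 27, 27, 32, 75, 62, 41, 2, 37; M̄R̄ = 303.0000 / 8 = 37.8750
LCL = X̄ − 3·M̄R̄/d₂ = 329.8889 − 3 × 37.8750 / 1.128 = 229.1575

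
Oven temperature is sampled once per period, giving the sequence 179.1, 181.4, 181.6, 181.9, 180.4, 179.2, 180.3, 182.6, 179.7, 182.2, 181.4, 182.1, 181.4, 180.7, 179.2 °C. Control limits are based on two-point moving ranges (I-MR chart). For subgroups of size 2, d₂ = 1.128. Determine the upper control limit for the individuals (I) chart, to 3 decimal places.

X̄ = (179.1 + 181.4 + 181.6 + 181.9 + 180.4 + 179.2 + 180.3 + 182.6 + 179.7 + 182.2 + 181.4 + 182.1 + 181.4 + 180.7 + 179.2) / 15 = 180.8800
Moving ranges: 2.3, 0.2, 0.3, 1.5, 1.2, 1.1, 2.3, 2.9, 2.5, 0.8, 0.7, 0.7, 0.7, 1.5; M̄R̄ = 18.7000 / 14 = 1.3357
UCL = X̄ + 3·M̄R̄/d₂ = 180.8800 + 3 × 1.3357 / 1.128 = 184.4324

184.432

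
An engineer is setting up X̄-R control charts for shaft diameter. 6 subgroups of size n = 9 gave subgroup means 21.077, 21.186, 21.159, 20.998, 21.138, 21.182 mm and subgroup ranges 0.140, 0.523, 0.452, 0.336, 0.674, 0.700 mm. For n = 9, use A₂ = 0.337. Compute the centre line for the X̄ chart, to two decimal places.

X̄̄ = (21.077 + 21.186 + 21.159 + 20.998 + 21.138 + 21.182) / 6 = 126.7400 / 6 = 21.1233
CL = X̄̄ = 21.1233

21.12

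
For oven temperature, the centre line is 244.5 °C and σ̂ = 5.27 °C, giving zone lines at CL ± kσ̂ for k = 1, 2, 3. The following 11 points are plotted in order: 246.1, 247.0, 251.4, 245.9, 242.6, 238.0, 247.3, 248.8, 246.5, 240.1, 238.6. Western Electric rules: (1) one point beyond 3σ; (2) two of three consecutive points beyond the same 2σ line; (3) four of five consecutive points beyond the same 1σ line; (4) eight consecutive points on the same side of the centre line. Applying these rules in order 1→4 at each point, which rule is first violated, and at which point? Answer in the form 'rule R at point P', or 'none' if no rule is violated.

Zone of each point (C = within 1σ̂, B = 1σ̂–2σ̂, A = 2σ̂–3σ̂, * = beyond 3σ̂; sign = side of CL): 1:+C, 2:+C, 3:+B, 4:+C, 5:-C, 6:-B, 7:+C, 8:+C, 9:+C, 10:-C, 11:-B
No rule fires across all 11 points.

none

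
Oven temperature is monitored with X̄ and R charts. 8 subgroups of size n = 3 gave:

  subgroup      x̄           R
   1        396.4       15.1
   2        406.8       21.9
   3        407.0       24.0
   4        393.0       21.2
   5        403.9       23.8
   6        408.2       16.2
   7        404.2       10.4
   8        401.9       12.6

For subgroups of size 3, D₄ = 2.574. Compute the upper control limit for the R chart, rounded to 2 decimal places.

46.72

R̄ = (15.1 + 21.9 + 24.0 + 21.2 + 23.8 + 16.2 + 10.4 + 12.6) / 8 = 145.2000 / 8 = 18.1500
UCL_R = D₄·R̄ = 2.574 × 18.1500 = 46.7181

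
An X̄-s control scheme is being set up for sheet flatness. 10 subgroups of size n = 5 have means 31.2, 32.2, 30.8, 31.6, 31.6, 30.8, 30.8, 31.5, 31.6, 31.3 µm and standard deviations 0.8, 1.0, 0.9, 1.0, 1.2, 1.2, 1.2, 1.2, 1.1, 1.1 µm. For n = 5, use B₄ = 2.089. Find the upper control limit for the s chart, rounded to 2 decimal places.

s̄ = (0.8 + 1.0 + 0.9 + 1.0 + 1.2 + 1.2 + 1.2 + 1.2 + 1.1 + 1.1) / 10 = 1.0700
UCL_s = B₄·s̄ = 2.089 × 1.0700 = 2.2352

2.24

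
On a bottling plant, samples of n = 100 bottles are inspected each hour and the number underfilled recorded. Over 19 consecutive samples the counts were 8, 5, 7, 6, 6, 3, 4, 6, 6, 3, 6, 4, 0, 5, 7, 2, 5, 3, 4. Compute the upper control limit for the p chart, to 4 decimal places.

p̄ = Σdᵢ / (k·n) = 90 / (19 × 100) = 0.04737
UCL = p̄ + 3·√(p̄(1−p̄)/n) = 0.04737 + 3 × √(0.04737×0.95263/100) = 0.04737 + 3 × 0.02124 = 0.11110

0.1111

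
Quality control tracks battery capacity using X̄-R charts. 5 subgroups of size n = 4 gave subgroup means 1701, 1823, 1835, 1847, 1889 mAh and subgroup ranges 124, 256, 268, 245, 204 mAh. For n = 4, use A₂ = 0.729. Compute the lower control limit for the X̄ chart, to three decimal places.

X̄̄ = (1701 + 1823 + 1835 + 1847 + 1889) / 5 = 9095.0000 / 5 = 1819.0000
R̄ = (124 + 256 + 268 + 245 + 204) / 5 = 1097.0000 / 5 = 219.4000
LCL = X̄̄ − A₂·R̄ = 1819.0000 − 0.729 × 219.4000 = 1659.0574

1659.057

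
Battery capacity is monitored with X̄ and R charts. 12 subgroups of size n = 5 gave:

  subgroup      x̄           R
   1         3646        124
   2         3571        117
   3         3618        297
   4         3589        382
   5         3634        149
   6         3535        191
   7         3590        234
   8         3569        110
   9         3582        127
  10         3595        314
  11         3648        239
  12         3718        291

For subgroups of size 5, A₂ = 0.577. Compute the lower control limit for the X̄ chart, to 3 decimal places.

X̄̄ = (3646 + 3571 + 3618 + 3589 + 3634 + 3535 + 3590 + 3569 + 3582 + 3595 + 3648 + 3718) / 12 = 43295.0000 / 12 = 3607.9167
R̄ = (124 + 117 + 297 + 382 + 149 + 191 + 234 + 110 + 127 + 314 + 239 + 291) / 12 = 2575.0000 / 12 = 214.5833
LCL = X̄̄ − A₂·R̄ = 3607.9167 − 0.577 × 214.5833 = 3484.1021

3484.102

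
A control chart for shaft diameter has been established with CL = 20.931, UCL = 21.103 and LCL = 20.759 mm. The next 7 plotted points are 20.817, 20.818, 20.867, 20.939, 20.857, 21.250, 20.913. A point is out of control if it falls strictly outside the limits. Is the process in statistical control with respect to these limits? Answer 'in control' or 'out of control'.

Compare each point to [20.759, 21.103]: sample 6 = 21.250 > UCL.

out of control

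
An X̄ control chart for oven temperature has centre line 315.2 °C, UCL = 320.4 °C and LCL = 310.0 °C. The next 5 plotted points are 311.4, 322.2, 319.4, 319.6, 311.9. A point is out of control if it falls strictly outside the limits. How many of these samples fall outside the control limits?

1

Compare each point to [310.0, 320.4]: sample 2 = 322.2 > UCL.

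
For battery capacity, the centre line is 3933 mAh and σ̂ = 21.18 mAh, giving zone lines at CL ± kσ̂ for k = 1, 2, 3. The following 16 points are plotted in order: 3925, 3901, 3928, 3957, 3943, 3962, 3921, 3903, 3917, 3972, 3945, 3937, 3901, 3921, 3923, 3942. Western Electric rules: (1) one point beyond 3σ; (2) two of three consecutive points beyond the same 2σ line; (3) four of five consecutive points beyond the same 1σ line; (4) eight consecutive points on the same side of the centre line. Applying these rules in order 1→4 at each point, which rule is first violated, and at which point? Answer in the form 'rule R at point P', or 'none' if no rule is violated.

Zone of each point (C = within 1σ̂, B = 1σ̂–2σ̂, A = 2σ̂–3σ̂, * = beyond 3σ̂; sign = side of CL): 1:-C, 2:-B, 3:-C, 4:+B, 5:+C, 6:+B, 7:-C, 8:-B, 9:-C, 10:+B, 11:+C, 12:+C, 13:-B, 14:-C, 15:-C, 16:+C
No rule fires across all 16 points.

none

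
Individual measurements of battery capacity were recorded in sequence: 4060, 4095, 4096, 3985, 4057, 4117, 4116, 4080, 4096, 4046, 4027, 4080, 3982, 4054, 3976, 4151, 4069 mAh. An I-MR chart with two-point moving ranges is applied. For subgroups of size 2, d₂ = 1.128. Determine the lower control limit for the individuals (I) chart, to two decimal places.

3904.53

X̄ = (4060 + 4095 + 4096 + 3985 + 4057 + 4117 + 4116 + 4080 + 4096 + 4046 + 4027 + 4080 + 3982 + 4054 + 3976 + 4151 + 4069) / 17 = 4063.9412
Moving ranges: 35, 1, 111, 72, 60, 1, 36, 16, 50, 19, 53, 98, 72, 78, 175, 82; M̄R̄ = 959.0000 / 16 = 59.9375
LCL = X̄ − 3·M̄R̄/d₂ = 4063.9412 − 3 × 59.9375 / 1.128 = 3904.5329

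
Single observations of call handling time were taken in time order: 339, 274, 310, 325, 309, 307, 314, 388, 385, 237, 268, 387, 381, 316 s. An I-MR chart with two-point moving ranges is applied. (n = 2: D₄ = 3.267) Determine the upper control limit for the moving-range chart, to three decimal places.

Moving ranges: 65, 36, 15, 16, 2, 7, 74, 3, 148, 31, 119, 6, 65; M̄R̄ = 587.0000 / 13 = 45.1538
UCL_MR = D₄·M̄R̄ = 3.267 × 45.1538 = 147.5176

147.518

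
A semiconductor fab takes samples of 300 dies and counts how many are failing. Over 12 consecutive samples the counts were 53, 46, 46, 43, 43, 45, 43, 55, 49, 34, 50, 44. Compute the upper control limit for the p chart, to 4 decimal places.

p̄ = Σdᵢ / (k·n) = 551 / (12 × 300) = 0.15306
UCL = p̄ + 3·√(p̄(1−p̄)/n) = 0.15306 + 3 × √(0.15306×0.84694/300) = 0.15306 + 3 × 0.02079 = 0.21542

0.2154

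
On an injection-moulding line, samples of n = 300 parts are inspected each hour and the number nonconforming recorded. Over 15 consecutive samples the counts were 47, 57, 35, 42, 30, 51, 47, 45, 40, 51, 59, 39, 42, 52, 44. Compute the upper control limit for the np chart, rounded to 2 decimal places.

p̄ = Σdᵢ / (k·n) = 681 / (15 × 300) = 0.15133
UCL = np̄ + 3·√(np̄(1−p̄)) = 45.4000 + 3 × √(45.4000×0.84867) = 45.4000 + 3 × 6.2072 = 64.0216

64.02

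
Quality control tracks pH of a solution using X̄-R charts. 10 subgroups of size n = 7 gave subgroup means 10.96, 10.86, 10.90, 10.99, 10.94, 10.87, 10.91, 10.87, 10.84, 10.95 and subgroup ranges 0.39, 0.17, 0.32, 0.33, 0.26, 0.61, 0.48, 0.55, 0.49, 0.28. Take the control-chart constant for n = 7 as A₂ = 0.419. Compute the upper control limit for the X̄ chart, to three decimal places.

11.072

X̄̄ = (10.96 + 10.86 + 10.90 + 10.99 + 10.94 + 10.87 + 10.91 + 10.87 + 10.84 + 10.95) / 10 = 109.0900 / 10 = 10.9090
R̄ = (0.39 + 0.17 + 0.32 + 0.33 + 0.26 + 0.61 + 0.48 + 0.55 + 0.49 + 0.28) / 10 = 3.8800 / 10 = 0.3880
UCL = X̄̄ + A₂·R̄ = 10.9090 + 0.419 × 0.3880 = 11.0716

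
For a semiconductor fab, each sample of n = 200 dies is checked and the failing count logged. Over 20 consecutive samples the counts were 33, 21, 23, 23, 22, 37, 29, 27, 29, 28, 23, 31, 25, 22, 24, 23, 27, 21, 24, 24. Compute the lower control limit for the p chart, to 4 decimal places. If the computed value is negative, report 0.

0.0579

p̄ = Σdᵢ / (k·n) = 516 / (20 × 200) = 0.12900
LCL = p̄ − 3·√(p̄(1−p̄)/n) = 0.12900 − 3 × 0.02370 = 0.05789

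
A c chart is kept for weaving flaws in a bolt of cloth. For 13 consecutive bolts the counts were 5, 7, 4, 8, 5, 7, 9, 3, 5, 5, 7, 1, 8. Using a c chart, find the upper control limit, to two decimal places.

12.85

c̄ = (5 + 7 + 4 + 8 + 5 + 7 + 9 + 3 + 5 + 5 + 7 + 1 + 8) / 13 = 74 / 13 = 5.6923
UCL = c̄ + 3√c̄ = 5.6923 + 3 × √5.6923 = 5.6923 + 3 × 2.3859 = 12.8499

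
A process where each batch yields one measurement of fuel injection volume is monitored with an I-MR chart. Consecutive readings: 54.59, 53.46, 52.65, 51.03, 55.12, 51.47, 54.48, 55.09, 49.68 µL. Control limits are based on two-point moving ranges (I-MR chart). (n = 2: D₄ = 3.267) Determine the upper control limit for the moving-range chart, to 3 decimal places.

Moving ranges: 1.13, 0.81, 1.62, 4.09, 3.65, 3.01, 0.61, 5.41; M̄R̄ = 20.3300 / 8 = 2.5412
UCL_MR = D₄·M̄R̄ = 3.267 × 2.5412 = 8.3023

8.302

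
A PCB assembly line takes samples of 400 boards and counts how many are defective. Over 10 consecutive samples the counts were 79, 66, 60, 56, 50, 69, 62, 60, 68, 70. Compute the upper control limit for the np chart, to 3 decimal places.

p̄ = Σdᵢ / (k·n) = 640 / (10 × 400) = 0.16000
UCL = np̄ + 3·√(np̄(1−p̄)) = 64.0000 + 3 × √(64.0000×0.84000) = 64.0000 + 3 × 7.3321 = 85.9964

85.996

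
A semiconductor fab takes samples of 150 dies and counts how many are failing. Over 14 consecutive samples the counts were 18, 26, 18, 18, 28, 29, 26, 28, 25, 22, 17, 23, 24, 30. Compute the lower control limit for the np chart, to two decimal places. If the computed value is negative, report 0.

p̄ = Σdᵢ / (k·n) = 332 / (14 × 150) = 0.15810
LCL = np̄ − 3·√(np̄(1−p̄)) = 23.7143 − 3 × 4.4682 = 10.3096

10.31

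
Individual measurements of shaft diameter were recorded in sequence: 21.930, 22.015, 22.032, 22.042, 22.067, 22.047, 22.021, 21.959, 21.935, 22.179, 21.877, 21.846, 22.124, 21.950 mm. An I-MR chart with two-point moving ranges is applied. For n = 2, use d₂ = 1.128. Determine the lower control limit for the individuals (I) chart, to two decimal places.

X̄ = (21.930 + 22.015 + 22.032 + 22.042 + 22.067 + 22.047 + 22.021 + 21.959 + 21.935 + 22.179 + 21.877 + 21.846 + 22.124 + 21.950) / 14 = 22.0017
Moving ranges: 0.085, 0.017, 0.010, 0.025, 0.020, 0.026, 0.062, 0.024, 0.244, 0.302, 0.031, 0.278, 0.174; M̄R̄ = 1.2980 / 13 = 0.0998
LCL = X̄ − 3·M̄R̄/d₂ = 22.0017 − 3 × 0.0998 / 1.128 = 21.7362

21.74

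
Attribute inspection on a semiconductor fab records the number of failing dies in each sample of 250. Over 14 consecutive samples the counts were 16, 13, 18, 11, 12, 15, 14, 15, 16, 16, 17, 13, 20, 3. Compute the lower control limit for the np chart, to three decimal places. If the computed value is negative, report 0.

p̄ = Σdᵢ / (k·n) = 199 / (14 × 250) = 0.05686
LCL = np̄ − 3·√(np̄(1−p̄)) = 14.2143 − 3 × 3.6614 = 3.2300

3.230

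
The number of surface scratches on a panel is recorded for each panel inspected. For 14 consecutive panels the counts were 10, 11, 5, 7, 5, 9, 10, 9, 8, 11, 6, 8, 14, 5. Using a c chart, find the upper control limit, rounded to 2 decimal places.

17.14

c̄ = (10 + 11 + 5 + 7 + 5 + 9 + 10 + 9 + 8 + 11 + 6 + 8 + 14 + 5) / 14 = 118 / 14 = 8.4286
UCL = c̄ + 3√c̄ = 8.4286 + 3 × √8.4286 = 8.4286 + 3 × 2.9032 = 17.1382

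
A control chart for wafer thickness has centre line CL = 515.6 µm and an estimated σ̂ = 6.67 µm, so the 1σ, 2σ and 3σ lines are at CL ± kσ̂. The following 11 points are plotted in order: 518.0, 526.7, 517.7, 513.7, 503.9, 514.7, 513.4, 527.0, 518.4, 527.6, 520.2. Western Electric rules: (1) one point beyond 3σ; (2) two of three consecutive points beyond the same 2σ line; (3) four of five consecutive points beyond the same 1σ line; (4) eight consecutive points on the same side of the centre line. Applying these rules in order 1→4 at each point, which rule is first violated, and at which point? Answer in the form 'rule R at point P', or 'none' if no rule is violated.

Zone of each point (C = within 1σ̂, B = 1σ̂–2σ̂, A = 2σ̂–3σ̂, * = beyond 3σ̂; sign = side of CL): 1:+C, 2:+B, 3:+C, 4:-C, 5:-B, 6:-C, 7:-C, 8:+B, 9:+C, 10:+B, 11:+C
No rule fires across all 11 points.

none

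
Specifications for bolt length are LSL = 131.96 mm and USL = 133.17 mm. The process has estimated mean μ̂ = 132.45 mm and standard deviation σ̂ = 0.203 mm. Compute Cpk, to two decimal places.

0.80

Cpu = (USL − μ̂) / (3σ̂) = (133.17 − 132.45) / (3 × 0.203) = 1.1823; Cpl = (μ̂ − LSL) / (3σ̂) = (132.45 − 131.96) / (3 × 0.203) = 0.8046; Cpk = min(Cpu, Cpl) = 0.8046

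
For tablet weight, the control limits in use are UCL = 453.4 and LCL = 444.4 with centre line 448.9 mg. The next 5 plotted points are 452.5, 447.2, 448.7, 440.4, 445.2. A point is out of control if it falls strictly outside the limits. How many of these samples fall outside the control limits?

1

Compare each point to [444.4, 453.4]: sample 4 = 440.4 < LCL.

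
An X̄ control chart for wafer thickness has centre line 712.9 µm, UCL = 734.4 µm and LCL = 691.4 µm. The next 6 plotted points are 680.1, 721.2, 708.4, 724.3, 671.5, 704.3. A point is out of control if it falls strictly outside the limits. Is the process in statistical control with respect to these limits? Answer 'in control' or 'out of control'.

Compare each point to [691.4, 734.4]: sample 1 = 680.1 < LCL; sample 5 = 671.5 < LCL.

out of control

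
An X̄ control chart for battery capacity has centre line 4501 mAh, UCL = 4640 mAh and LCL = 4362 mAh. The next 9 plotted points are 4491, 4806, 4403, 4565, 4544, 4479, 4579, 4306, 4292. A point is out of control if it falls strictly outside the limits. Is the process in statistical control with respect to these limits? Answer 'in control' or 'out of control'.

out of control

Compare each point to [4362, 4640]: sample 2 = 4806 > UCL; sample 8 = 4306 < LCL; sample 9 = 4292 < LCL.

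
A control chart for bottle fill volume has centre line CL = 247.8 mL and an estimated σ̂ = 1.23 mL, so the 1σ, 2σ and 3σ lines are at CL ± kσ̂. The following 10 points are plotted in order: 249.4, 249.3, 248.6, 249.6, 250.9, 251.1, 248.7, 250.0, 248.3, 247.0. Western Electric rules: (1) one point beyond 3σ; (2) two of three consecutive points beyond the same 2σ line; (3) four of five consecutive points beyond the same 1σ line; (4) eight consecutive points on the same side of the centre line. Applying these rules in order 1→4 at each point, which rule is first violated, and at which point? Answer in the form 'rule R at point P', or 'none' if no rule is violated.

rule 3 at point 5

Zone of each point (C = within 1σ̂, B = 1σ̂–2σ̂, A = 2σ̂–3σ̂, * = beyond 3σ̂; sign = side of CL): 1:+B, 2:+B, 3:+C, 4:+B, 5:+A, 6:+A, 7:+C, 8:+B, 9:+C, 10:-C
Rule 3 (four of five consecutive points beyond the same 1σ limit) is satisfied at point 5.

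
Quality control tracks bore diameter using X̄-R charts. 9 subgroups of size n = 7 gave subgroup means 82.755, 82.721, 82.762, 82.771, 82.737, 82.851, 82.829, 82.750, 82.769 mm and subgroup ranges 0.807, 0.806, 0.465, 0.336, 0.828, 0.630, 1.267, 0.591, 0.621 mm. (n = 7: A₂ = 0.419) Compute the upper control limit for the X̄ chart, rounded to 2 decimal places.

X̄̄ = (82.755 + 82.721 + 82.762 + 82.771 + 82.737 + 82.851 + 82.829 + 82.750 + 82.769) / 9 = 744.9450 / 9 = 82.7717
R̄ = (0.807 + 0.806 + 0.465 + 0.336 + 0.828 + 0.630 + 1.267 + 0.591 + 0.621) / 9 = 6.3510 / 9 = 0.7057
UCL = X̄̄ + A₂·R̄ = 82.7717 + 0.419 × 0.7057 = 83.0673

83.07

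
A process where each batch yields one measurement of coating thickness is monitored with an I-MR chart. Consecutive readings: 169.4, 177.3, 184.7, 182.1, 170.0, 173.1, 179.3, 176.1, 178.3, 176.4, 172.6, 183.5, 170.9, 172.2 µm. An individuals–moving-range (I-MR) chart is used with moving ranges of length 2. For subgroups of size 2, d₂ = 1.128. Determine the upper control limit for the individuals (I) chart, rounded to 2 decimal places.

191.52

X̄ = (169.4 + 177.3 + 184.7 + 182.1 + 170.0 + 173.1 + 179.3 + 176.1 + 178.3 + 176.4 + 172.6 + 183.5 + 170.9 + 172.2) / 14 = 176.1357
Moving ranges: 7.9, 7.4, 2.6, 12.1, 3.1, 6.2, 3.2, 2.2, 1.9, 3.8, 10.9, 12.6, 1.3; M̄R̄ = 75.2000 / 13 = 5.7846
UCL = X̄ + 3·M̄R̄/d₂ = 176.1357 + 3 × 5.7846 / 1.128 = 191.5203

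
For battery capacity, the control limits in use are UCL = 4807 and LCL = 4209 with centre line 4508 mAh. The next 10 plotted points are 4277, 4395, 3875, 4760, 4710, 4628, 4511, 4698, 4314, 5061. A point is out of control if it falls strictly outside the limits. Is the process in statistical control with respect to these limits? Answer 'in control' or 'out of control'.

Compare each point to [4209, 4807]: sample 3 = 3875 < LCL; sample 10 = 5061 > UCL.

out of control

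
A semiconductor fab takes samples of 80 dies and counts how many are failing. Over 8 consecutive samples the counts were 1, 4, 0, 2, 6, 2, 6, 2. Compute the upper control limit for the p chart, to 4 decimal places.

0.0984

p̄ = Σdᵢ / (k·n) = 23 / (8 × 80) = 0.03594
UCL = p̄ + 3·√(p̄(1−p̄)/n) = 0.03594 + 3 × √(0.03594×0.96406/80) = 0.03594 + 3 × 0.02081 = 0.09837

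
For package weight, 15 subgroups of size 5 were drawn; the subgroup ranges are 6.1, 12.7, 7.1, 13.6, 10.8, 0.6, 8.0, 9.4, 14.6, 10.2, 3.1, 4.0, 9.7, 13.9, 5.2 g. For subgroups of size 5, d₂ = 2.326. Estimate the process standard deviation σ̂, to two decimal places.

3.70

R̄ = (6.1 + 12.7 + 7.1 + 13.6 + 10.8 + 0.6 + 8.0 + 9.4 + 14.6 + 10.2 + 3.1 + 4.0 + 9.7 + 13.9 + 5.2) / 15 = 8.6000
σ̂ = R̄ / d₂ = 8.6000 / 2.326 = 3.6973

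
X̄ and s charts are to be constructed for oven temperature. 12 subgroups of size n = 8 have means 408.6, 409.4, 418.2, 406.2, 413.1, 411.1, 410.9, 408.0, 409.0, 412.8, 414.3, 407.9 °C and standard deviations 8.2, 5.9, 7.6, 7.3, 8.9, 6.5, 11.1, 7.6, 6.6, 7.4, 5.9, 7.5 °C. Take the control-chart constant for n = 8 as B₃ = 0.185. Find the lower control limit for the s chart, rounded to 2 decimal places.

1.40

s̄ = (8.2 + 5.9 + 7.6 + 7.3 + 8.9 + 6.5 + 11.1 + 7.6 + 6.6 + 7.4 + 5.9 + 7.5) / 12 = 7.5417
LCL_s = B₃·s̄ = 0.185 × 7.5417 = 1.3952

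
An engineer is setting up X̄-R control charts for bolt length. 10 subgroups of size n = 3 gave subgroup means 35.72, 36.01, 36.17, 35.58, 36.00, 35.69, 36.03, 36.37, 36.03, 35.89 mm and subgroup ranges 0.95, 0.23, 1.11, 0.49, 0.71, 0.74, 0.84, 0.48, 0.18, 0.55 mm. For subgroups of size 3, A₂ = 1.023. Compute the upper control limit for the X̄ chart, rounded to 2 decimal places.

36.59

X̄̄ = (35.72 + 36.01 + 36.17 + 35.58 + 36.00 + 35.69 + 36.03 + 36.37 + 36.03 + 35.89) / 10 = 359.4900 / 10 = 35.9490
R̄ = (0.95 + 0.23 + 1.11 + 0.49 + 0.71 + 0.74 + 0.84 + 0.48 + 0.18 + 0.55) / 10 = 6.2800 / 10 = 0.6280
UCL = X̄̄ + A₂·R̄ = 35.9490 + 1.023 × 0.6280 = 36.5914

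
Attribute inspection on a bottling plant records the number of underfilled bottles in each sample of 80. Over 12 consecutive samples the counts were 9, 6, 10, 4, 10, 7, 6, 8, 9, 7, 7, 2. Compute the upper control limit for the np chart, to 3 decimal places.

14.706

p̄ = Σdᵢ / (k·n) = 85 / (12 × 80) = 0.08854
UCL = np̄ + 3·√(np̄(1−p̄)) = 7.0833 + 3 × √(7.0833×0.91146) = 7.0833 + 3 × 2.5409 = 14.7060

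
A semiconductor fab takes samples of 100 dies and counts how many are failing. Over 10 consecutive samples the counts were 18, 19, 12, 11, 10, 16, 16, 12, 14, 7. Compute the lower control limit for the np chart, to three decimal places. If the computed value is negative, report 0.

p̄ = Σdᵢ / (k·n) = 135 / (10 × 100) = 0.13500
LCL = np̄ − 3·√(np̄(1−p̄)) = 13.5000 − 3 × 3.4172 = 3.2483

3.248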